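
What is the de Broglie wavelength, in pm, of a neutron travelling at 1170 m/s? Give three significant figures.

λ = 338 pm

p = mv = 1.675 × 10⁻²⁷ × 1170 = 1.960 × 10⁻²⁴ kg·m/s.
λ = h/p = 6.626 × 10⁻³⁴ / 1.960 × 10⁻²⁴ = 3.38 × 10⁻¹⁰ m = 338 pm.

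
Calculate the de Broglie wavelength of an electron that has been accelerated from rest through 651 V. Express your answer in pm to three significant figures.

λ = 48.1 pm

KE = eV = 1.602 × 10⁻¹⁹ × 651.0 = 1.043 × 10⁻¹⁶ J.
p = √(2mKE) = √(2 × 9.109 × 10⁻³¹ × 1.043 × 10⁻¹⁶) = 1.378 × 10⁻²³ kg·m/s.
λ = h/p = 6.626 × 10⁻³⁴ / 1.378 × 10⁻²³ = 4.81 × 10⁻¹¹ m = 48.1 pm.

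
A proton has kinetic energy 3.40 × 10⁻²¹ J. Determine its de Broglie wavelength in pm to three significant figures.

p = √(2mKE) = √(2 × 1.673 × 10⁻²⁷ × 3.400 × 10⁻²¹) = 3.373 × 10⁻²⁴ kg·m/s.
λ = h/p = 6.626 × 10⁻³⁴ / 3.373 × 10⁻²⁴ = 1.96 × 10⁻¹⁰ m = 196 pm.

λ = 196 pm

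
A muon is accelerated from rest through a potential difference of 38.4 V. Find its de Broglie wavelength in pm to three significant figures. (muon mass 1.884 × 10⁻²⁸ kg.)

λ = 13.8 pm

KE = eV = 1.602 × 10⁻¹⁹ × 38.40 = 6.152 × 10⁻¹⁸ J.
p = √(2mKE) = √(2 × 1.884 × 10⁻²⁸ × 6.152 × 10⁻¹⁸) = 4.815 × 10⁻²³ kg·m/s.
λ = h/p = 6.626 × 10⁻³⁴ / 4.815 × 10⁻²³ = 1.38 × 10⁻¹¹ m = 13.8 pm.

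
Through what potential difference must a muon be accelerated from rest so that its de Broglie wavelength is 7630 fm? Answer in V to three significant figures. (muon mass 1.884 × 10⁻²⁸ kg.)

V = 125 V

p = h/λ = 6.626 × 10⁻³⁴ / 7.630 × 10⁻¹² = 8.684 × 10⁻²³ kg·m/s.
KE = p²/(2m) = 2.001 × 10⁻¹⁷ J.
V = KE/e = 2.001 × 10⁻¹⁷ / (1.602 × 10⁻¹⁹) = 125 V.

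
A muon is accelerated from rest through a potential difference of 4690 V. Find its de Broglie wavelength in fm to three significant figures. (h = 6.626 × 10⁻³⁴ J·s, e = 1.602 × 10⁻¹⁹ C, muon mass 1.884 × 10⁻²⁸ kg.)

λ = 1250 fm

KE = eV = 1.602 × 10⁻¹⁹ × 4690 = 7.513 × 10⁻¹⁶ J.
p = √(2mKE) = √(2 × 1.884 × 10⁻²⁸ × 7.513 × 10⁻¹⁶) = 5.321 × 10⁻²² kg·m/s.
λ = h/p = 6.626 × 10⁻³⁴ / 5.321 × 10⁻²² = 1.25 × 10⁻¹² m = 1250 fm.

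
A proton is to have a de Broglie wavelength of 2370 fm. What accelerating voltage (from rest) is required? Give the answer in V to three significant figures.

p = h/λ = 6.626 × 10⁻³⁴ / 2.370 × 10⁻¹² = 2.796 × 10⁻²² kg·m/s.
KE = p²/(2m) = 2.336 × 10⁻¹⁷ J.
V = KE/e = 2.336 × 10⁻¹⁷ / (1.602 × 10⁻¹⁹) = 146 V.

V = 146 V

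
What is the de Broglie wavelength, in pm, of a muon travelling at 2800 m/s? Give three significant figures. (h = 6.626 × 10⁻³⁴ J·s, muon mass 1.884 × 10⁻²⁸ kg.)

λ = 1260 pm

p = mv = 1.884 × 10⁻²⁸ × 2800 = 5.275 × 10⁻²⁵ kg·m/s.
λ = h/p = 6.626 × 10⁻³⁴ / 5.275 × 10⁻²⁵ = 1.26 × 10⁻⁹ m = 1260 pm.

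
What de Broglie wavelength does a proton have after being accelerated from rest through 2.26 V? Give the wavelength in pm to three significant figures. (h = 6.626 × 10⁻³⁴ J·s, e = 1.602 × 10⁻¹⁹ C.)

λ = 19.0 pm

KE = eV = 1.602 × 10⁻¹⁹ × 2.260 = 3.621 × 10⁻¹⁹ J.
p = √(2mKE) = √(2 × 1.673 × 10⁻²⁷ × 3.621 × 10⁻¹⁹) = 3.481 × 10⁻²³ kg·m/s.
λ = h/p = 6.626 × 10⁻³⁴ / 3.481 × 10⁻²³ = 1.90 × 10⁻¹¹ m = 19.0 pm.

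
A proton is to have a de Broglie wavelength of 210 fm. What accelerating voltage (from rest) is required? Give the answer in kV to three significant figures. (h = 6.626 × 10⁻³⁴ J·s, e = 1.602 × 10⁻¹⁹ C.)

p = h/λ = 6.626 × 10⁻³⁴ / 2.100 × 10⁻¹³ = 3.155 × 10⁻²¹ kg·m/s.
KE = p²/(2m) = 2.975 × 10⁻¹⁵ J.
V = KE/e = 2.975 × 10⁻¹⁵ / (1.602 × 10⁻¹⁹) = 18.6 kV.

V = 18.6 kV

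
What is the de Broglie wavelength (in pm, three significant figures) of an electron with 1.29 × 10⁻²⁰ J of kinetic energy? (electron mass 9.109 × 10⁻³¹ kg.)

λ = 4320 pm

p = √(2mKE) = √(2 × 9.109 × 10⁻³¹ × 1.290 × 10⁻²⁰) = 1.533 × 10⁻²⁵ kg·m/s.
λ = h/p = 6.626 × 10⁻³⁴ / 1.533 × 10⁻²⁵ = 4.32 × 10⁻⁹ m = 4320 pm.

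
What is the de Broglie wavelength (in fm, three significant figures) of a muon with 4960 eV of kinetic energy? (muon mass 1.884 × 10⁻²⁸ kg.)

KE = 4960 eV = 7.946 × 10⁻¹⁶ J.
p = √(2mKE) = √(2 × 1.884 × 10⁻²⁸ × 7.946 × 10⁻¹⁶) = 5.472 × 10⁻²² kg·m/s.
λ = h/p = 6.626 × 10⁻³⁴ / 5.472 × 10⁻²² = 1.21 × 10⁻¹² m = 1210 fm.

λ = 1210 fm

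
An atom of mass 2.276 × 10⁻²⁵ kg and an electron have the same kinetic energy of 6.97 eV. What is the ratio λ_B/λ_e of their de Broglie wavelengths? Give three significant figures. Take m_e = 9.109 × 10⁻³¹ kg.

λ_B/λ_e = 2.00 × 10⁻³

At fixed KE, p = √(2mKE) so λ = h/p ∝ 1/√m.
λ_B/λ_e = √(m_e/m_B) = √(9.109 × 10⁻³¹/2.276 × 10⁻²⁵) = √(4.002 × 10⁻⁶) = 2.00 × 10⁻³.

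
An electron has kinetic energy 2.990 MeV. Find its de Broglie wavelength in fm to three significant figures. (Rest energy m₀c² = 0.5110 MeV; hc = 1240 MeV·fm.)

λ = 358 fm

Total energy E = KE + m₀c² = 2.990 + 0.5110 = 3.5010 MeV.
(pc)² = E² − (m₀c²)² = (3.5010)² − (0.5110)² = 12.00 MeV², so pc = 3.464 MeV.
λ = hc/(pc) = 1240 MeV·fm / 3.464 MeV = 358 fm.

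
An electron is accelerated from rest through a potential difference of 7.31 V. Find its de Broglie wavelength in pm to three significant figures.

λ = 454 pm

KE = eV = 1.602 × 10⁻¹⁹ × 7.310 = 1.171 × 10⁻¹⁸ J.
p = √(2mKE) = √(2 × 9.109 × 10⁻³¹ × 1.171 × 10⁻¹⁸) = 1.461 × 10⁻²⁴ kg·m/s.
λ = h/p = 6.626 × 10⁻³⁴ / 1.461 × 10⁻²⁴ = 4.54 × 10⁻¹⁰ m = 454 pm.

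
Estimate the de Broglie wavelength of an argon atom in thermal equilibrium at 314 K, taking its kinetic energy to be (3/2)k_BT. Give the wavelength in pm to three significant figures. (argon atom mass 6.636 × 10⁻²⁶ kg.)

λ = 22.6 pm

KE = (3/2)k_BT = 1.5 × 1.381 × 10⁻²³ × 314 = 6.505 × 10⁻²¹ J.
p = √(2mKE) = √(2 × 6.636 × 10⁻²⁶ × 6.505 × 10⁻²¹) = 2.938 × 10⁻²³ kg·m/s.
λ = h/p = 2.26 × 10⁻¹¹ m = 22.6 pm.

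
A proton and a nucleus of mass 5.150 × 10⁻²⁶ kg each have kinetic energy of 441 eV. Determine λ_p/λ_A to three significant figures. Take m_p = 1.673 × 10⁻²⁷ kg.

At fixed KE, p = √(2mKE) so λ = h/p ∝ 1/√m.
λ_p/λ_A = √(m_A/m_p) = √(5.150 × 10⁻²⁶/1.673 × 10⁻²⁷) = √(30.78) = 5.55.

λ_p/λ_A = 5.55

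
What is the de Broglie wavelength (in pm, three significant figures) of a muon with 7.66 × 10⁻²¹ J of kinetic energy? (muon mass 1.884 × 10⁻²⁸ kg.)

p = √(2mKE) = √(2 × 1.884 × 10⁻²⁸ × 7.660 × 10⁻²¹) = 1.699 × 10⁻²⁴ kg·m/s.
λ = h/p = 6.626 × 10⁻³⁴ / 1.699 × 10⁻²⁴ = 3.90 × 10⁻¹⁰ m = 390 pm.

λ = 390 pm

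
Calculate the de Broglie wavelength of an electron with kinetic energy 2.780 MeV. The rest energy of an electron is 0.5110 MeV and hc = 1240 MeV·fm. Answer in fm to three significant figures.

λ = 381 fm

Total energy E = KE + m₀c² = 2.780 + 0.5110 = 3.2910 MeV.
(pc)² = E² − (m₀c²)² = (3.2910)² − (0.5110)² = 10.57 MeV², so pc = 3.251 MeV.
λ = hc/(pc) = 1240 MeV·fm / 3.251 MeV = 381 fm.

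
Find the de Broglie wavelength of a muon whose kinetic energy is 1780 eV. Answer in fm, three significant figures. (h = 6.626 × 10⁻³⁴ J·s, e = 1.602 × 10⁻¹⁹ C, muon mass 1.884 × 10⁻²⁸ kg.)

λ = 2020 fm

KE = 1780 eV = 2.852 × 10⁻¹⁶ J.
p = √(2mKE) = √(2 × 1.884 × 10⁻²⁸ × 2.852 × 10⁻¹⁶) = 3.278 × 10⁻²² kg·m/s.
λ = h/p = 6.626 × 10⁻³⁴ / 3.278 × 10⁻²² = 2.02 × 10⁻¹² m = 2020 fm.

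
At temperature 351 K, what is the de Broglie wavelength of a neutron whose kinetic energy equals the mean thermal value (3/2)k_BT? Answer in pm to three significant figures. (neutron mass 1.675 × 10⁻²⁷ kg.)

KE = (3/2)k_BT = 1.5 × 1.381 × 10⁻²³ × 351 = 7.271 × 10⁻²¹ J.
p = √(2mKE) = √(2 × 1.675 × 10⁻²⁷ × 7.271 × 10⁻²¹) = 4.935 × 10⁻²⁴ kg·m/s.
λ = h/p = 1.34 × 10⁻¹⁰ m = 134 pm.

λ = 134 pm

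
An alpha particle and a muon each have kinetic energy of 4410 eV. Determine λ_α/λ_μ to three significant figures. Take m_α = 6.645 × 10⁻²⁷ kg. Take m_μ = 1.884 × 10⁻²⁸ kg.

λ_α/λ_μ = 0.168

At fixed KE, p = √(2mKE) so λ = h/p ∝ 1/√m.
λ_α/λ_μ = √(m_μ/m_α) = √(1.884 × 10⁻²⁸/6.645 × 10⁻²⁷) = √(0.02835) = 0.168.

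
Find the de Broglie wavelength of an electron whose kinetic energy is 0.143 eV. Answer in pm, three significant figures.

λ = 3240 pm

KE = 0.143 eV = 2.291 × 10⁻²⁰ J.
p = √(2mKE) = √(2 × 9.109 × 10⁻³¹ × 2.291 × 10⁻²⁰) = 2.043 × 10⁻²⁵ kg·m/s.
λ = h/p = 6.626 × 10⁻³⁴ / 2.043 × 10⁻²⁵ = 3.24 × 10⁻⁹ m = 3240 pm.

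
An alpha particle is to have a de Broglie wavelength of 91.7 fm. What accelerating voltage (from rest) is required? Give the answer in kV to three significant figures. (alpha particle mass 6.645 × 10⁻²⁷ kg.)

p = h/λ = 6.626 × 10⁻³⁴ / 9.170 × 10⁻¹⁴ = 7.226 × 10⁻²¹ kg·m/s.
KE = p²/(2m) = 3.929 × 10⁻¹⁵ J.
V = KE/2e = 3.929 × 10⁻¹⁵ / (2 × 1.602 × 10⁻¹⁹) = 12.3 kV.

V = 12.3 kV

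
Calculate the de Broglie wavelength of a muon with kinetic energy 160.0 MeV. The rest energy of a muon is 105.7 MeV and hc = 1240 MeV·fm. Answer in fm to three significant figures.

λ = 5.09 fm

Total energy E = KE + m₀c² = 160.0 + 105.7 = 265.7 MeV.
(pc)² = E² − (m₀c²)² = (265.7)² − (105.7)² = 5.942 × 10⁴ MeV², so pc = 243.8 MeV.
λ = hc/(pc) = 1240 MeV·fm / 243.8 MeV = 5.09 fm.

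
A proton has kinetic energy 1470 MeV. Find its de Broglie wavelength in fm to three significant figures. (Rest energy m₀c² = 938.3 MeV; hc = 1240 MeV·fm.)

λ = 0.559 fm

Total energy E = KE + m₀c² = 1470 + 938.3 = 2408.3 MeV.
(pc)² = E² − (m₀c²)² = (2408.3)² − (938.3)² = 4.920 × 10⁶ MeV², so pc = 2218 MeV.
λ = hc/(pc) = 1240 MeV·fm / 2218 MeV = 0.559 fm.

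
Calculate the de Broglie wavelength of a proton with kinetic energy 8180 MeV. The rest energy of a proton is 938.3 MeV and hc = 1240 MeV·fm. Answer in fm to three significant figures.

λ = 0.137 fm

Total energy E = KE + m₀c² = 8180 + 938.3 = 9118.3 MeV.
(pc)² = E² − (m₀c²)² = (9118.3)² − (938.3)² = 8.226 × 10⁷ MeV², so pc = 9070 MeV.
λ = hc/(pc) = 1240 MeV·fm / 9070 MeV = 0.137 fm.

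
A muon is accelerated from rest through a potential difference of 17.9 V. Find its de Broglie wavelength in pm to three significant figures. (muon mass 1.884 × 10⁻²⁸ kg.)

λ = 20.2 pm

KE = eV = 1.602 × 10⁻¹⁹ × 17.90 = 2.868 × 10⁻¹⁸ J.
p = √(2mKE) = √(2 × 1.884 × 10⁻²⁸ × 2.868 × 10⁻¹⁸) = 3.287 × 10⁻²³ kg·m/s.
λ = h/p = 6.626 × 10⁻³⁴ / 3.287 × 10⁻²³ = 2.02 × 10⁻¹¹ m = 20.2 pm.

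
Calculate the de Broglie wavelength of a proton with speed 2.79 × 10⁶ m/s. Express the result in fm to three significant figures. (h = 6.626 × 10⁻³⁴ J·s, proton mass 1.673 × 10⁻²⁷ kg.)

p = mv = 1.673 × 10⁻²⁷ × 2.79 × 10⁶ = 4.668 × 10⁻²¹ kg·m/s.
λ = h/p = 6.626 × 10⁻³⁴ / 4.668 × 10⁻²¹ = 1.42 × 10⁻¹³ m = 142 fm.

λ = 142 fm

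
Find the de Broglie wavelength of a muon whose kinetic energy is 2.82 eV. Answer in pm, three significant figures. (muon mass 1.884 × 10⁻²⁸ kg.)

KE = 2.82 eV = 4.518 × 10⁻¹⁹ J.
p = √(2mKE) = √(2 × 1.884 × 10⁻²⁸ × 4.518 × 10⁻¹⁹) = 1.305 × 10⁻²³ kg·m/s.
λ = h/p = 6.626 × 10⁻³⁴ / 1.305 × 10⁻²³ = 5.08 × 10⁻¹¹ m = 50.8 pm.

λ = 50.8 pm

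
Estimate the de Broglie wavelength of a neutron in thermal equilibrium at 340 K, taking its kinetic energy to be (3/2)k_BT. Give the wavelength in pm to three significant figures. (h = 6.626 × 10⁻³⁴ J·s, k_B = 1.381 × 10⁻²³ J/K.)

KE = (3/2)k_BT = 1.5 × 1.381 × 10⁻²³ × 340 = 7.043 × 10⁻²¹ J.
p = √(2mKE) = √(2 × 1.675 × 10⁻²⁷ × 7.043 × 10⁻²¹) = 4.857 × 10⁻²⁴ kg·m/s.
λ = h/p = 1.36 × 10⁻¹⁰ m = 136 pm.

λ = 136 pm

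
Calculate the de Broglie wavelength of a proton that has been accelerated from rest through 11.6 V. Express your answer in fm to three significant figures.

KE = eV = 1.602 × 10⁻¹⁹ × 11.60 = 1.858 × 10⁻¹⁸ J.
p = √(2mKE) = √(2 × 1.673 × 10⁻²⁷ × 1.858 × 10⁻¹⁸) = 7.885 × 10⁻²³ kg·m/s.
λ = h/p = 6.626 × 10⁻³⁴ / 7.885 × 10⁻²³ = 8.40 × 10⁻¹² m = 8400 fm.

λ = 8400 fm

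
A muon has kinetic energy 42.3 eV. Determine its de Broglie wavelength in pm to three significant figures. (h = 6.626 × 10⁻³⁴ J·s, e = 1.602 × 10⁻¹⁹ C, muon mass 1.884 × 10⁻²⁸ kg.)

KE = 42.3 eV = 6.776 × 10⁻¹⁸ J.
p = √(2mKE) = √(2 × 1.884 × 10⁻²⁸ × 6.776 × 10⁻¹⁸) = 5.053 × 10⁻²³ kg·m/s.
λ = h/p = 6.626 × 10⁻³⁴ / 5.053 × 10⁻²³ = 1.31 × 10⁻¹¹ m = 13.1 pm.

λ = 13.1 pm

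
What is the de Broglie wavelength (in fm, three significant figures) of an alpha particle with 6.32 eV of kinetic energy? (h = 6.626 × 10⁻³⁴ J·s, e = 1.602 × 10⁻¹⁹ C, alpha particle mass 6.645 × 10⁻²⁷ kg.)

λ = 5710 fm

KE = 6.32 eV = 1.012 × 10⁻¹⁸ J.
p = √(2mKE) = √(2 × 6.645 × 10⁻²⁷ × 1.012 × 10⁻¹⁸) = 1.160 × 10⁻²² kg·m/s.
λ = h/p = 6.626 × 10⁻³⁴ / 1.160 × 10⁻²² = 5.71 × 10⁻¹² m = 5710 fm.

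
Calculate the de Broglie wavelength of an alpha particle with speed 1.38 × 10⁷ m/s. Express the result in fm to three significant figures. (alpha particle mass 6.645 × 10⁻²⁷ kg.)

p = mv = 6.645 × 10⁻²⁷ × 1.38 × 10⁷ = 9.170 × 10⁻²⁰ kg·m/s.
λ = h/p = 6.626 × 10⁻³⁴ / 9.170 × 10⁻²⁰ = 7.23 × 10⁻¹⁵ m = 7.23 fm.

λ = 7.23 fm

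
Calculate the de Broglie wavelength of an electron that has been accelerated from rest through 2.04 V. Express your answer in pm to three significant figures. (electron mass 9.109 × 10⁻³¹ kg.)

KE = eV = 1.602 × 10⁻¹⁹ × 2.040 = 3.268 × 10⁻¹⁹ J.
p = √(2mKE) = √(2 × 9.109 × 10⁻³¹ × 3.268 × 10⁻¹⁹) = 7.716 × 10⁻²⁵ kg·m/s.
λ = h/p = 6.626 × 10⁻³⁴ / 7.716 × 10⁻²⁵ = 8.59 × 10⁻¹⁰ m = 859 pm.

λ = 859 pm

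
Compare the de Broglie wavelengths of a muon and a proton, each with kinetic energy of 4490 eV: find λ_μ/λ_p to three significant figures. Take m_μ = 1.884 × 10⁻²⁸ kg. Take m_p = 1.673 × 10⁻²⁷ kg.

At fixed KE, p = √(2mKE) so λ = h/p ∝ 1/√m.
λ_μ/λ_p = √(m_p/m_μ) = √(1.673 × 10⁻²⁷/1.884 × 10⁻²⁸) = √(8.880) = 2.98.

λ_μ/λ_p = 2.98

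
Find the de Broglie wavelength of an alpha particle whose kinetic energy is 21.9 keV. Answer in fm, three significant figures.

KE = 21.9 keV = 3.508 × 10⁻¹⁵ J.
p = √(2mKE) = √(2 × 6.645 × 10⁻²⁷ × 3.508 × 10⁻¹⁵) = 6.828 × 10⁻²¹ kg·m/s.
λ = h/p = 6.626 × 10⁻³⁴ / 6.828 × 10⁻²¹ = 9.70 × 10⁻¹⁴ m = 97.0 fm.

λ = 97.0 fm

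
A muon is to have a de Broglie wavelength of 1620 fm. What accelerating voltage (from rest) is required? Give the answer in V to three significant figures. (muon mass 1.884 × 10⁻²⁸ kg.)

p = h/λ = 6.626 × 10⁻³⁴ / 1.620 × 10⁻¹² = 4.090 × 10⁻²² kg·m/s.
KE = p²/(2m) = 4.440 × 10⁻¹⁶ J.
V = KE/e = 4.440 × 10⁻¹⁶ / (1.602 × 10⁻¹⁹) = 2770 V.

V = 2770 V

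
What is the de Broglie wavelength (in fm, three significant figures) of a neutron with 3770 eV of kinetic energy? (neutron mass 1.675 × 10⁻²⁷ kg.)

KE = 3770 eV = 6.040 × 10⁻¹⁶ J.
p = √(2mKE) = √(2 × 1.675 × 10⁻²⁷ × 6.040 × 10⁻¹⁶) = 1.422 × 10⁻²¹ kg·m/s.
λ = h/p = 6.626 × 10⁻³⁴ / 1.422 × 10⁻²¹ = 4.66 × 10⁻¹³ m = 466 fm.

λ = 466 fm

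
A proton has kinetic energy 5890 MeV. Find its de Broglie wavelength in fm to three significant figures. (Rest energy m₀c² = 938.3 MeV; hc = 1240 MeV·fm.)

λ = 0.183 fm

Total energy E = KE + m₀c² = 5890 + 938.3 = 6828.3 MeV.
(pc)² = E² − (m₀c²)² = (6828.3)² − (938.3)² = 4.575 × 10⁷ MeV², so pc = 6764 MeV.
λ = hc/(pc) = 1240 MeV·fm / 6764 MeV = 0.183 fm.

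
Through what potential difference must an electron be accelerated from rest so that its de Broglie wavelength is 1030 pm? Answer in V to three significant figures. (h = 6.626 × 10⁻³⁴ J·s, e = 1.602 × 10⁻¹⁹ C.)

V = 1.42 V

p = h/λ = 6.626 × 10⁻³⁴ / 1.030 × 10⁻⁹ = 6.433 × 10⁻²⁵ kg·m/s.
KE = p²/(2m) = 2.272 × 10⁻¹⁹ J.
V = KE/e = 2.272 × 10⁻¹⁹ / (1.602 × 10⁻¹⁹) = 1.42 V.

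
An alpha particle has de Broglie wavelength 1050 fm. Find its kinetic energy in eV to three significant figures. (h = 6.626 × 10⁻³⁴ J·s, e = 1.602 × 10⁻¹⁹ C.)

KE = 187 eV

p = h/λ = 6.626 × 10⁻³⁴ / 1.050 × 10⁻¹² = 6.310 × 10⁻²² kg·m/s.
KE = p²/(2m) = (6.310 × 10⁻²²)² / (2 × 6.645 × 10⁻²⁷) = 2.996 × 10⁻¹⁷ J = 187 eV.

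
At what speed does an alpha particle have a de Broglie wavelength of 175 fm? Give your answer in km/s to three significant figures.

p = h/λ = 6.626 × 10⁻³⁴ / 1.750 × 10⁻¹³ = 3.786 × 10⁻²¹ kg·m/s.
v = p/m = 3.786 × 10⁻²¹ / 6.645 × 10⁻²⁷ = 5.70 × 10⁵ m/s = 570 km/s.

v = 570 km/s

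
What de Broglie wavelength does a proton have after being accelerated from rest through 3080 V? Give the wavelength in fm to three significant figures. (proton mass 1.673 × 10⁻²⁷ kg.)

λ = 516 fm

KE = eV = 1.602 × 10⁻¹⁹ × 3080 = 4.934 × 10⁻¹⁶ J.
p = √(2mKE) = √(2 × 1.673 × 10⁻²⁷ × 4.934 × 10⁻¹⁶) = 1.285 × 10⁻²¹ kg·m/s.
λ = h/p = 6.626 × 10⁻³⁴ / 1.285 × 10⁻²¹ = 5.16 × 10⁻¹³ m = 516 fm.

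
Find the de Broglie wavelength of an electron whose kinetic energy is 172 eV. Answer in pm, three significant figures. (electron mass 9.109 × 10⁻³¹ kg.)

λ = 93.5 pm

KE = 172 eV = 2.755 × 10⁻¹⁷ J.
p = √(2mKE) = √(2 × 9.109 × 10⁻³¹ × 2.755 × 10⁻¹⁷) = 7.085 × 10⁻²⁴ kg·m/s.
λ = h/p = 6.626 × 10⁻³⁴ / 7.085 × 10⁻²⁴ = 9.35 × 10⁻¹¹ m = 93.5 pm.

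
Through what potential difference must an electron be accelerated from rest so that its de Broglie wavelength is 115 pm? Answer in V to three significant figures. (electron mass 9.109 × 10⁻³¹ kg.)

V = 114 V

p = h/λ = 6.626 × 10⁻³⁴ / 1.150 × 10⁻¹⁰ = 5.762 × 10⁻²⁴ kg·m/s.
KE = p²/(2m) = 1.822 × 10⁻¹⁷ J.
V = KE/e = 1.822 × 10⁻¹⁷ / (1.602 × 10⁻¹⁹) = 114 V.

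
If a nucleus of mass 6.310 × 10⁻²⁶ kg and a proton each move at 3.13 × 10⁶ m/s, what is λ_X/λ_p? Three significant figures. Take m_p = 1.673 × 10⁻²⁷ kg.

λ_X/λ_p = 0.0265

At fixed v, p = mv so λ = h/(mv) ∝ 1/m.
λ_X/λ_p = m_p/m_X = 1.673 × 10⁻²⁷/6.310 × 10⁻²⁶ = 0.0265.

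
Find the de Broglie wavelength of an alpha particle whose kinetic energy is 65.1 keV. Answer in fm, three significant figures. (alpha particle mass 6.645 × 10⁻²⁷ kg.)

λ = 56.3 fm

KE = 65.1 keV = 1.043 × 10⁻¹⁴ J.
p = √(2mKE) = √(2 × 6.645 × 10⁻²⁷ × 1.043 × 10⁻¹⁴) = 1.177 × 10⁻²⁰ kg·m/s.
λ = h/p = 6.626 × 10⁻³⁴ / 1.177 × 10⁻²⁰ = 5.63 × 10⁻¹⁴ m = 56.3 fm.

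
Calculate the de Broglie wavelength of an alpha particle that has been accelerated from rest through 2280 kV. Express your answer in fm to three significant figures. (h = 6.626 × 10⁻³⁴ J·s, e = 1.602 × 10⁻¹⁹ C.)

λ = 6.72 fm

KE = 2eV = 2 × 1.602 × 10⁻¹⁹ × 2.280 × 10⁶ = 7.305 × 10⁻¹³ J.
p = √(2mKE) = √(2 × 6.645 × 10⁻²⁷ × 7.305 × 10⁻¹³) = 9.853 × 10⁻²⁰ kg·m/s.
λ = h/p = 6.626 × 10⁻³⁴ / 9.853 × 10⁻²⁰ = 6.72 × 10⁻¹⁵ m = 6.72 fm.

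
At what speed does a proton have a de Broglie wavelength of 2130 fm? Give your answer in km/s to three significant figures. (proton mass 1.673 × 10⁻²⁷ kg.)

v = 186 km/s

p = h/λ = 6.626 × 10⁻³⁴ / 2.130 × 10⁻¹² = 3.111 × 10⁻²² kg·m/s.
v = p/m = 3.111 × 10⁻²² / 1.673 × 10⁻²⁷ = 1.86 × 10⁵ m/s = 186 km/s.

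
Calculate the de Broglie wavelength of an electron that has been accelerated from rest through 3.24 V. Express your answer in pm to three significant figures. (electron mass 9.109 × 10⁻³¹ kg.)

λ = 681 pm

KE = eV = 1.602 × 10⁻¹⁹ × 3.240 = 5.190 × 10⁻¹⁹ J.
p = √(2mKE) = √(2 × 9.109 × 10⁻³¹ × 5.190 × 10⁻¹⁹) = 9.724 × 10⁻²⁵ kg·m/s.
λ = h/p = 6.626 × 10⁻³⁴ / 9.724 × 10⁻²⁵ = 6.81 × 10⁻¹⁰ m = 681 pm.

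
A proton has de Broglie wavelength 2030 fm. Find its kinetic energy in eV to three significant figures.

p = h/λ = 6.626 × 10⁻³⁴ / 2.030 × 10⁻¹² = 3.264 × 10⁻²² kg·m/s.
KE = p²/(2m) = (3.264 × 10⁻²²)² / (2 × 1.673 × 10⁻²⁷) = 3.184 × 10⁻¹⁷ J = 199 eV.

KE = 199 eV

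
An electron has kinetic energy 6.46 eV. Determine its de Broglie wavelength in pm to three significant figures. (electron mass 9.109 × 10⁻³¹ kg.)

λ = 483 pm

KE = 6.46 eV = 1.035 × 10⁻¹⁸ J.
p = √(2mKE) = √(2 × 9.109 × 10⁻³¹ × 1.035 × 10⁻¹⁸) = 1.373 × 10⁻²⁴ kg·m/s.
λ = h/p = 6.626 × 10⁻³⁴ / 1.373 × 10⁻²⁴ = 4.83 × 10⁻¹⁰ m = 483 pm.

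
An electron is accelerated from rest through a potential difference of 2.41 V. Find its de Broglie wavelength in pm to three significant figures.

KE = eV = 1.602 × 10⁻¹⁹ × 2.410 = 3.861 × 10⁻¹⁹ J.
p = √(2mKE) = √(2 × 9.109 × 10⁻³¹ × 3.861 × 10⁻¹⁹) = 8.387 × 10⁻²⁵ kg·m/s.
λ = h/p = 6.626 × 10⁻³⁴ / 8.387 × 10⁻²⁵ = 7.90 × 10⁻¹⁰ m = 790 pm.

λ = 790 pm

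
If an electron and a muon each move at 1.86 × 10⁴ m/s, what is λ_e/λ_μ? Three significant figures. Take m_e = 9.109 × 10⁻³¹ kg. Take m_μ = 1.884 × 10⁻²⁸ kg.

λ_e/λ_μ = 207

At fixed v, p = mv so λ = h/(mv) ∝ 1/m.
λ_e/λ_μ = m_μ/m_e = 1.884 × 10⁻²⁸/9.109 × 10⁻³¹ = 207.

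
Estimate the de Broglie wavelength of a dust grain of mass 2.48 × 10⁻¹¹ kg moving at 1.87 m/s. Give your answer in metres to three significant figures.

λ = 1.43 × 10⁻²³ m

p = mv = 2.48 × 10⁻¹¹ × 1.87 = 4.638 × 10⁻¹¹ kg·m/s.
λ = h/p = 6.626 × 10⁻³⁴ / 4.638 × 10⁻¹¹ = 1.43 × 10⁻²³ m.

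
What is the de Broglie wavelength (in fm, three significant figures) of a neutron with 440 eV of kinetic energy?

λ = 1360 fm

KE = 440 eV = 7.049 × 10⁻¹⁷ J.
p = √(2mKE) = √(2 × 1.675 × 10⁻²⁷ × 7.049 × 10⁻¹⁷) = 4.859 × 10⁻²² kg·m/s.
λ = h/p = 6.626 × 10⁻³⁴ / 4.859 × 10⁻²² = 1.36 × 10⁻¹² m = 1360 fm.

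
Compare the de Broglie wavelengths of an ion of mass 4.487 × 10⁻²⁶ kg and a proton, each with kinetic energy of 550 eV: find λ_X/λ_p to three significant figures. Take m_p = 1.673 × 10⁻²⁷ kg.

At fixed KE, p = √(2mKE) so λ = h/p ∝ 1/√m.
λ_X/λ_p = √(m_p/m_X) = √(1.673 × 10⁻²⁷/4.487 × 10⁻²⁶) = √(0.03729) = 0.193.

λ_X/λ_p = 0.193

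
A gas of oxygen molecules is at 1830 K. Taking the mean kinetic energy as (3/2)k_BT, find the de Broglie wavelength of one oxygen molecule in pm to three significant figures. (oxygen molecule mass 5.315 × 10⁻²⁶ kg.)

KE = (3/2)k_BT = 1.5 × 1.381 × 10⁻²³ × 1830 = 3.791 × 10⁻²⁰ J.
p = √(2mKE) = √(2 × 5.315 × 10⁻²⁶ × 3.791 × 10⁻²⁰) = 6.348 × 10⁻²³ kg·m/s.
λ = h/p = 1.04 × 10⁻¹¹ m = 10.4 pm.

λ = 10.4 pm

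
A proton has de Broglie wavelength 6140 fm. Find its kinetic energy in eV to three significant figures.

KE = 21.7 eV

p = h/λ = 6.626 × 10⁻³⁴ / 6.140 × 10⁻¹² = 1.079 × 10⁻²² kg·m/s.
KE = p²/(2m) = (1.079 × 10⁻²²)² / (2 × 1.673 × 10⁻²⁷) = 3.480 × 10⁻¹⁸ J = 21.7 eV.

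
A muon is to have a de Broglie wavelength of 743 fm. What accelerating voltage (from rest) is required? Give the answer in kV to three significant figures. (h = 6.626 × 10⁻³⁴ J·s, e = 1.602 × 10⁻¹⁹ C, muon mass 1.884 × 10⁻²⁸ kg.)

V = 13.2 kV

p = h/λ = 6.626 × 10⁻³⁴ / 7.430 × 10⁻¹³ = 8.918 × 10⁻²² kg·m/s.
KE = p²/(2m) = 2.111 × 10⁻¹⁵ J.
V = KE/e = 2.111 × 10⁻¹⁵ / (1.602 × 10⁻¹⁹) = 13.2 kV.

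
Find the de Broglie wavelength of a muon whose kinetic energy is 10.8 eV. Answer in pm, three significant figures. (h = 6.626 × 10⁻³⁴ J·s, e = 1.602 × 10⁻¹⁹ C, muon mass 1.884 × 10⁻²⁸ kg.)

KE = 10.8 eV = 1.730 × 10⁻¹⁸ J.
p = √(2mKE) = √(2 × 1.884 × 10⁻²⁸ × 1.730 × 10⁻¹⁸) = 2.553 × 10⁻²³ kg·m/s.
λ = h/p = 6.626 × 10⁻³⁴ / 2.553 × 10⁻²³ = 2.60 × 10⁻¹¹ m = 26.0 pm.

λ = 26.0 pm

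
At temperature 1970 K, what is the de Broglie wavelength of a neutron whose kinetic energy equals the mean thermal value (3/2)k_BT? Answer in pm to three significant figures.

λ = 56.7 pm

KE = (3/2)k_BT = 1.5 × 1.381 × 10⁻²³ × 1970 = 4.081 × 10⁻²⁰ J.
p = √(2mKE) = √(2 × 1.675 × 10⁻²⁷ × 4.081 × 10⁻²⁰) = 1.169 × 10⁻²³ kg·m/s.
λ = h/p = 5.67 × 10⁻¹¹ m = 56.7 pm.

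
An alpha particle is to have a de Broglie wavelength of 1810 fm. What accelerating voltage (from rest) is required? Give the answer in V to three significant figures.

V = 31.5 V

p = h/λ = 6.626 × 10⁻³⁴ / 1.810 × 10⁻¹² = 3.661 × 10⁻²² kg·m/s.
KE = p²/(2m) = 1.008 × 10⁻¹⁷ J.
V = KE/2e = 1.008 × 10⁻¹⁷ / (2 × 1.602 × 10⁻¹⁹) = 31.5 V.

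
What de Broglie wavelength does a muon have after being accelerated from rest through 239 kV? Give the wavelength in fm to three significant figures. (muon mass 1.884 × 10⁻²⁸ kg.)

KE = eV = 1.602 × 10⁻¹⁹ × 2.390 × 10⁵ = 3.829 × 10⁻¹⁴ J.
p = √(2mKE) = √(2 × 1.884 × 10⁻²⁸ × 3.829 × 10⁻¹⁴) = 3.798 × 10⁻²¹ kg·m/s.
λ = h/p = 6.626 × 10⁻³⁴ / 3.798 × 10⁻²¹ = 1.74 × 10⁻¹³ m = 174 fm.

λ = 174 fm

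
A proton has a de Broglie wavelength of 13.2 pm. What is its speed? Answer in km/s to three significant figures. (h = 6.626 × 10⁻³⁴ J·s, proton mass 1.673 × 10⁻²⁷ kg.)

v = 30.0 km/s

p = h/λ = 6.626 × 10⁻³⁴ / 1.320 × 10⁻¹¹ = 5.020 × 10⁻²³ kg·m/s.
v = p/m = 5.020 × 10⁻²³ / 1.673 × 10⁻²⁷ = 3.00 × 10⁴ m/s = 30.0 km/s.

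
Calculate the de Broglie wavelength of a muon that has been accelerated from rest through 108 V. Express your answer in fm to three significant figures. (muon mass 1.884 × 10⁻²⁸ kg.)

λ = 8210 fm

KE = eV = 1.602 × 10⁻¹⁹ × 108.0 = 1.730 × 10⁻¹⁷ J.
p = √(2mKE) = √(2 × 1.884 × 10⁻²⁸ × 1.730 × 10⁻¹⁷) = 8.074 × 10⁻²³ kg·m/s.
λ = h/p = 6.626 × 10⁻³⁴ / 8.074 × 10⁻²³ = 8.21 × 10⁻¹² m = 8210 fm.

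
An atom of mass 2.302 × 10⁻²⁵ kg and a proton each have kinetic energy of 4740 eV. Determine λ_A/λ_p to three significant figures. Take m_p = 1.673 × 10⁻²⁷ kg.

λ_A/λ_p = 0.0853

At fixed KE, p = √(2mKE) so λ = h/p ∝ 1/√m.
λ_A/λ_p = √(m_p/m_A) = √(1.673 × 10⁻²⁷/2.302 × 10⁻²⁵) = √(7.268 × 10⁻³) = 0.0853.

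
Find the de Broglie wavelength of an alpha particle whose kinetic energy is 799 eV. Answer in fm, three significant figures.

KE = 799 eV = 1.280 × 10⁻¹⁶ J.
p = √(2mKE) = √(2 × 6.645 × 10⁻²⁷ × 1.280 × 10⁻¹⁶) = 1.304 × 10⁻²¹ kg·m/s.
λ = h/p = 6.626 × 10⁻³⁴ / 1.304 × 10⁻²¹ = 5.08 × 10⁻¹³ m = 508 fm.

λ = 508 fm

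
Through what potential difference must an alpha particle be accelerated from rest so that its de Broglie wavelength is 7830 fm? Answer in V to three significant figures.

p = h/λ = 6.626 × 10⁻³⁴ / 7.830 × 10⁻¹² = 8.462 × 10⁻²³ kg·m/s.
KE = p²/(2m) = 5.388 × 10⁻¹⁹ J.
V = KE/2e = 5.388 × 10⁻¹⁹ / (2 × 1.602 × 10⁻¹⁹) = 1.68 V.

V = 1.68 V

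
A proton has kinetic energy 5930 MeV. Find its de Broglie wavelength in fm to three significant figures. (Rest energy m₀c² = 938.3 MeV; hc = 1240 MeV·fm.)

λ = 0.182 fm

Total energy E = KE + m₀c² = 5930 + 938.3 = 6868.3 MeV.
(pc)² = E² − (m₀c²)² = (6868.3)² − (938.3)² = 4.629 × 10⁷ MeV², so pc = 6804 MeV.
λ = hc/(pc) = 1240 MeV·fm / 6804 MeV = 0.182 fm.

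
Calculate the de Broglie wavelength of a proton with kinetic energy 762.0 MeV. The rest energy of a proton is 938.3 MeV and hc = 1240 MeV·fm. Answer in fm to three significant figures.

λ = 0.874 fm

Total energy E = KE + m₀c² = 762.0 + 938.3 = 1700.3 MeV.
(pc)² = E² − (m₀c²)² = (1700.3)² − (938.3)² = 2.011 × 10⁶ MeV², so pc = 1418 MeV.
λ = hc/(pc) = 1240 MeV·fm / 1418 MeV = 0.874 fm.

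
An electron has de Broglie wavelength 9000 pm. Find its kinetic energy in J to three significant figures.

p = h/λ = 6.626 × 10⁻³⁴ / 9.000 × 10⁻⁹ = 7.362 × 10⁻²⁶ kg·m/s.
KE = p²/(2m) = (7.362 × 10⁻²⁶)² / (2 × 9.109 × 10⁻³¹) = 2.975 × 10⁻²¹ J = 2.98 × 10⁻²¹ J.

KE = 2.98 × 10⁻²¹ J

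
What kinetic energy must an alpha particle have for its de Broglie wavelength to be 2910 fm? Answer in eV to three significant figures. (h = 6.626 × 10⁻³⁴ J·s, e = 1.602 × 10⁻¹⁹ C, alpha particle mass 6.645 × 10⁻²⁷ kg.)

p = h/λ = 6.626 × 10⁻³⁴ / 2.910 × 10⁻¹² = 2.277 × 10⁻²² kg·m/s.
KE = p²/(2m) = (2.277 × 10⁻²²)² / (2 × 6.645 × 10⁻²⁷) = 3.901 × 10⁻¹⁸ J = 24.4 eV.

KE = 24.4 eV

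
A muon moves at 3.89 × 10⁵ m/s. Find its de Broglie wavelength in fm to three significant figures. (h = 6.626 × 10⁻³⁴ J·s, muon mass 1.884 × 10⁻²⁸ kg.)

p = mv = 1.884 × 10⁻²⁸ × 3.89 × 10⁵ = 7.329 × 10⁻²³ kg·m/s.
λ = h/p = 6.626 × 10⁻³⁴ / 7.329 × 10⁻²³ = 9.04 × 10⁻¹² m = 9040 fm.

λ = 9040 fm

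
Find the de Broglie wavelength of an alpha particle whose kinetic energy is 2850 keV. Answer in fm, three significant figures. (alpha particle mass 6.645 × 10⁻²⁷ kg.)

KE = 2850 keV = 4.566 × 10⁻¹³ J.
p = √(2mKE) = √(2 × 6.645 × 10⁻²⁷ × 4.566 × 10⁻¹³) = 7.790 × 10⁻²⁰ kg·m/s.
λ = h/p = 6.626 × 10⁻³⁴ / 7.790 × 10⁻²⁰ = 8.51 × 10⁻¹⁵ m = 8.51 fm.

λ = 8.51 fm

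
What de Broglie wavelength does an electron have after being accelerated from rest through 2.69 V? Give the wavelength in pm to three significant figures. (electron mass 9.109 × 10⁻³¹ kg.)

KE = eV = 1.602 × 10⁻¹⁹ × 2.690 = 4.309 × 10⁻¹⁹ J.
p = √(2mKE) = √(2 × 9.109 × 10⁻³¹ × 4.309 × 10⁻¹⁹) = 8.860 × 10⁻²⁵ kg·m/s.
λ = h/p = 6.626 × 10⁻³⁴ / 8.860 × 10⁻²⁵ = 7.48 × 10⁻¹⁰ m = 748 pm.

λ = 748 pm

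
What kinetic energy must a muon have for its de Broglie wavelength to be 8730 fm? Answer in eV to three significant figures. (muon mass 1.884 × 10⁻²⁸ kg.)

p = h/λ = 6.626 × 10⁻³⁴ / 8.730 × 10⁻¹² = 7.590 × 10⁻²³ kg·m/s.
KE = p²/(2m) = (7.590 × 10⁻²³)² / (2 × 1.884 × 10⁻²⁸) = 1.529 × 10⁻¹⁷ J = 95.4 eV.

KE = 95.4 eV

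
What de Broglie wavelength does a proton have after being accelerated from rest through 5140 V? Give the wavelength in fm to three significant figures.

KE = eV = 1.602 × 10⁻¹⁹ × 5140 = 8.234 × 10⁻¹⁶ J.
p = √(2mKE) = √(2 × 1.673 × 10⁻²⁷ × 8.234 × 10⁻¹⁶) = 1.660 × 10⁻²¹ kg·m/s.
λ = h/p = 6.626 × 10⁻³⁴ / 1.660 × 10⁻²¹ = 3.99 × 10⁻¹³ m = 399 fm.

λ = 399 fm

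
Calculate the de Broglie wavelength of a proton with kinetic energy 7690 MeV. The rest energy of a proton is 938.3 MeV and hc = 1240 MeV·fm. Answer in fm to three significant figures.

λ = 0.145 fm

Total energy E = KE + m₀c² = 7690 + 938.3 = 8628.3 MeV.
(pc)² = E² − (m₀c²)² = (8628.3)² − (938.3)² = 7.357 × 10⁷ MeV², so pc = 8577 MeV.
λ = hc/(pc) = 1240 MeV·fm / 8577 MeV = 0.145 fm.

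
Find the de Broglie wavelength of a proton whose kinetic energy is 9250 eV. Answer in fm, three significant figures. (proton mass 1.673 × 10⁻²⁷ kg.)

λ = 298 fm

KE = 9250 eV = 1.482 × 10⁻¹⁵ J.
p = √(2mKE) = √(2 × 1.673 × 10⁻²⁷ × 1.482 × 10⁻¹⁵) = 2.227 × 10⁻²¹ kg·m/s.
λ = h/p = 6.626 × 10⁻³⁴ / 2.227 × 10⁻²¹ = 2.98 × 10⁻¹³ m = 298 fm.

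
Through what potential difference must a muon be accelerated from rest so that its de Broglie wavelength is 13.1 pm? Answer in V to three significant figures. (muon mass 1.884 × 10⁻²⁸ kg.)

p = h/λ = 6.626 × 10⁻³⁴ / 1.310 × 10⁻¹¹ = 5.058 × 10⁻²³ kg·m/s.
KE = p²/(2m) = 6.790 × 10⁻¹⁸ J.
V = KE/e = 6.790 × 10⁻¹⁸ / (1.602 × 10⁻¹⁹) = 42.4 V.

V = 42.4 V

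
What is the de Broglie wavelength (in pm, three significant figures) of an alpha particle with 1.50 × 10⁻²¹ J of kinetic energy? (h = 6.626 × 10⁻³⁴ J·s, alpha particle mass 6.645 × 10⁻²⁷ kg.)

p = √(2mKE) = √(2 × 6.645 × 10⁻²⁷ × 1.500 × 10⁻²¹) = 4.465 × 10⁻²⁴ kg·m/s.
λ = h/p = 6.626 × 10⁻³⁴ / 4.465 × 10⁻²⁴ = 1.48 × 10⁻¹⁰ m = 148 pm.

λ = 148 pm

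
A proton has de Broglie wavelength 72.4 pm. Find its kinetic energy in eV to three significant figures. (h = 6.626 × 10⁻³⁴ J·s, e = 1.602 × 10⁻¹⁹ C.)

KE = 0.156 eV

p = h/λ = 6.626 × 10⁻³⁴ / 7.240 × 10⁻¹¹ = 9.152 × 10⁻²⁴ kg·m/s.
KE = p²/(2m) = (9.152 × 10⁻²⁴)² / (2 × 1.673 × 10⁻²⁷) = 2.503 × 10⁻²⁰ J = 0.156 eV.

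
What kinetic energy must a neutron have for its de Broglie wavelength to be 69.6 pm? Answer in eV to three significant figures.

p = h/λ = 6.626 × 10⁻³⁴ / 6.960 × 10⁻¹¹ = 9.520 × 10⁻²⁴ kg·m/s.
KE = p²/(2m) = (9.520 × 10⁻²⁴)² / (2 × 1.675 × 10⁻²⁷) = 2.705 × 10⁻²⁰ J = 0.169 eV.

KE = 0.169 eV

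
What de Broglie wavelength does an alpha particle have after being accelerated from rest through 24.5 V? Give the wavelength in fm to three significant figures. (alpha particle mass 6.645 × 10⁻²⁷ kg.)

λ = 2050 fm

KE = 2eV = 2 × 1.602 × 10⁻¹⁹ × 24.50 = 7.850 × 10⁻¹⁸ J.
p = √(2mKE) = √(2 × 6.645 × 10⁻²⁷ × 7.850 × 10⁻¹⁸) = 3.230 × 10⁻²² kg·m/s.
λ = h/p = 6.626 × 10⁻³⁴ / 3.230 × 10⁻²² = 2.05 × 10⁻¹² m = 2050 fm.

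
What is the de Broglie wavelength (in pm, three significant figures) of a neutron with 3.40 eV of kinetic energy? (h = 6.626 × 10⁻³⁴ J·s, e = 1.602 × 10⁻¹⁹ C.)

KE = 3.40 eV = 5.447 × 10⁻¹⁹ J.
p = √(2mKE) = √(2 × 1.675 × 10⁻²⁷ × 5.447 × 10⁻¹⁹) = 4.272 × 10⁻²³ kg·m/s.
λ = h/p = 6.626 × 10⁻³⁴ / 4.272 × 10⁻²³ = 1.55 × 10⁻¹¹ m = 15.5 pm.

λ = 15.5 pm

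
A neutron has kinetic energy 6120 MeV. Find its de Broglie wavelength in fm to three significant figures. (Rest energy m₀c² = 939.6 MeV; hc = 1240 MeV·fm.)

Total energy E = KE + m₀c² = 6120 + 939.6 = 7059.6 MeV.
(pc)² = E² − (m₀c²)² = (7059.6)² − (939.6)² = 4.896 × 10⁷ MeV², so pc = 6997 MeV.
λ = hc/(pc) = 1240 MeV·fm / 6997 MeV = 0.177 fm.

λ = 0.177 fm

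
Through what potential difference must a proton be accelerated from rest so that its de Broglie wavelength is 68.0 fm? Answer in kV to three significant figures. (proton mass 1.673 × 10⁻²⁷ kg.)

V = 177 kV

p = h/λ = 6.626 × 10⁻³⁴ / 6.800 × 10⁻¹⁴ = 9.744 × 10⁻²¹ kg·m/s.
KE = p²/(2m) = 2.838 × 10⁻¹⁴ J.
V = KE/e = 2.838 × 10⁻¹⁴ / (1.602 × 10⁻¹⁹) = 177 kV.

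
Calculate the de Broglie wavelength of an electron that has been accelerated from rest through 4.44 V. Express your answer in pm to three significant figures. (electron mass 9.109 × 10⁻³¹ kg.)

λ = 582 pm

KE = eV = 1.602 × 10⁻¹⁹ × 4.440 = 7.113 × 10⁻¹⁹ J.
p = √(2mKE) = √(2 × 9.109 × 10⁻³¹ × 7.113 × 10⁻¹⁹) = 1.138 × 10⁻²⁴ kg·m/s.
λ = h/p = 6.626 × 10⁻³⁴ / 1.138 × 10⁻²⁴ = 5.82 × 10⁻¹⁰ m = 582 pm.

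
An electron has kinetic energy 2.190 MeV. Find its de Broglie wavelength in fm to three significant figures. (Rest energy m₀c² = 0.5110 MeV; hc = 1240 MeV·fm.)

λ = 468 fm

Total energy E = KE + m₀c² = 2.190 + 0.5110 = 2.7010 MeV.
(pc)² = E² − (m₀c²)² = (2.7010)² − (0.5110)² = 7.034 MeV², so pc = 2.652 MeV.
λ = hc/(pc) = 1240 MeV·fm / 2.652 MeV = 468 fm.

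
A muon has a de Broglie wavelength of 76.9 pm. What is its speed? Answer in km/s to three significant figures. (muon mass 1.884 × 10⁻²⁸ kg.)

v = 45.7 km/s

p = h/λ = 6.626 × 10⁻³⁴ / 7.690 × 10⁻¹¹ = 8.616 × 10⁻²⁴ kg·m/s.
v = p/m = 8.616 × 10⁻²⁴ / 1.884 × 10⁻²⁸ = 4.57 × 10⁴ m/s = 45.7 km/s.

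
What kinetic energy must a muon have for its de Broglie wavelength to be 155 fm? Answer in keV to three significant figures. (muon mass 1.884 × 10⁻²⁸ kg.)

p = h/λ = 6.626 × 10⁻³⁴ / 1.550 × 10⁻¹³ = 4.275 × 10⁻²¹ kg·m/s.
KE = p²/(2m) = (4.275 × 10⁻²¹)² / (2 × 1.884 × 10⁻²⁸) = 4.850 × 10⁻¹⁴ J = 303 keV.

KE = 303 keV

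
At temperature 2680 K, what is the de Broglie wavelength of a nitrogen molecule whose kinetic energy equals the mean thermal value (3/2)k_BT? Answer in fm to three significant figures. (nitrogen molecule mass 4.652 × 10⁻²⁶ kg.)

λ = 9220 fm

KE = (3/2)k_BT = 1.5 × 1.381 × 10⁻²³ × 2680 = 5.552 × 10⁻²⁰ J.
p = √(2mKE) = √(2 × 4.652 × 10⁻²⁶ × 5.552 × 10⁻²⁰) = 7.187 × 10⁻²³ kg·m/s.
λ = h/p = 9.22 × 10⁻¹² m = 9220 fm.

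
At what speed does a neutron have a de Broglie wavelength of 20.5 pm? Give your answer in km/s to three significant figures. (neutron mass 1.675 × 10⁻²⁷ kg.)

v = 19.3 km/s

p = h/λ = 6.626 × 10⁻³⁴ / 2.050 × 10⁻¹¹ = 3.232 × 10⁻²³ kg·m/s.
v = p/m = 3.232 × 10⁻²³ / 1.675 × 10⁻²⁷ = 1.93 × 10⁴ m/s = 19.3 km/s.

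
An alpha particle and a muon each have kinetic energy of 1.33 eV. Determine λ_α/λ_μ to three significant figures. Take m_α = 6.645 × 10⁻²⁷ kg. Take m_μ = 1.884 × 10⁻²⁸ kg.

At fixed KE, p = √(2mKE) so λ = h/p ∝ 1/√m.
λ_α/λ_μ = √(m_μ/m_α) = √(1.884 × 10⁻²⁸/6.645 × 10⁻²⁷) = √(0.02835) = 0.168.

λ_α/λ_μ = 0.168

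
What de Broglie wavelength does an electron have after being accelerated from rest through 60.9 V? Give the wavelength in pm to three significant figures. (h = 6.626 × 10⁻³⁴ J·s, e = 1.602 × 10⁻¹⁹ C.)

λ = 157 pm

KE = eV = 1.602 × 10⁻¹⁹ × 60.90 = 9.756 × 10⁻¹⁸ J.
p = √(2mKE) = √(2 × 9.109 × 10⁻³¹ × 9.756 × 10⁻¹⁸) = 4.216 × 10⁻²⁴ kg·m/s.
λ = h/p = 6.626 × 10⁻³⁴ / 4.216 × 10⁻²⁴ = 1.57 × 10⁻¹⁰ m = 157 pm.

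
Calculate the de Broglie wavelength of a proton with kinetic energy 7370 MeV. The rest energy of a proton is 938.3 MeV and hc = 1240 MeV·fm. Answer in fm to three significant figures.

λ = 0.150 fm

Total energy E = KE + m₀c² = 7370 + 938.3 = 8308.3 MeV.
(pc)² = E² − (m₀c²)² = (8308.3)² − (938.3)² = 6.815 × 10⁷ MeV², so pc = 8255 MeV.
λ = hc/(pc) = 1240 MeV·fm / 8255 MeV = 0.150 fm.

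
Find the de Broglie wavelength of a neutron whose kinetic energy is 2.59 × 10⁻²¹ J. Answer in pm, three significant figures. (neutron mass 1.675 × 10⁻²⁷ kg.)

λ = 225 pm

p = √(2mKE) = √(2 × 1.675 × 10⁻²⁷ × 2.590 × 10⁻²¹) = 2.946 × 10⁻²⁴ kg·m/s.
λ = h/p = 6.626 × 10⁻³⁴ / 2.946 × 10⁻²⁴ = 2.25 × 10⁻¹⁰ m = 225 pm.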